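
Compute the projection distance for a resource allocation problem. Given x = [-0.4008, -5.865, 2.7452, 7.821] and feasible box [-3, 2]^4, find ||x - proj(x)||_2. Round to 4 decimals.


Project each component onto [-3, 2].
clip(-0.4008) = -0.4008, clip(-5.865) = -3.0, clip(2.7452) = 2.0, clip(7.821) = 2.0
Projection = [-0.4008, -3.0, 2.0, 2.0]
Squared diffs: [0.0, 8.2082, 0.5553, 33.884]
Distance = sqrt(42.6475) = 6.5305


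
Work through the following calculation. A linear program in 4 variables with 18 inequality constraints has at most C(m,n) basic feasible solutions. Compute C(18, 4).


Each vertex corresponds to some choice of n active constraints out of m, so the number of vertices is at most C(m, n) = m! / (n!(m-n)!).
m = 18, n = 4
Numerator: 18 * 17 * 16 * 15
Denominator: 4! = 24
C(18, 4) = 3060


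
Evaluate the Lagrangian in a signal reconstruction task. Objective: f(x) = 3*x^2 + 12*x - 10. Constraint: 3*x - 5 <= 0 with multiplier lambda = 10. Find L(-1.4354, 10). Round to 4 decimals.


Step 1: Evaluate f(x).
f(-1.4354) = 3*(-1.4354)^2 + 12*(-1.4354) - 10 = -21.0437
Step 2: Evaluate g(x).
g(-1.4354) = 3*-1.4354 - 5 = -9.3062
Step 3: Compute Lagrangian.
L = -21.0437 + 10*-9.3062 = -114.1057


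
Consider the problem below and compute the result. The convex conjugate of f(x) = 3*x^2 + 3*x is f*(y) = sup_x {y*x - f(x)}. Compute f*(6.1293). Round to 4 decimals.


f*(y) = sup_x {y*x - a*x^2 - b*x} = sup_x {(y-b)*x - a*x^2}
FOC: (y - b) - 2a*x = 0 => x* = (y - b)/(2a)
x* = (6.1293 - 3)/(2*3) = 0.5216
f*(6.1293) = (y-b)^2/(4a) = (6.1293 - 3)^2/(4*3)
= 9.7925/12 = 0.816


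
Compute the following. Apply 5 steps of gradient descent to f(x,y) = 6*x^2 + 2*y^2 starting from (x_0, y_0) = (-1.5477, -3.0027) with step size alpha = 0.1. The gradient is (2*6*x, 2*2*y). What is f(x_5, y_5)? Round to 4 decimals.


Gradient descent on f(x,y) = 6*x^2 + 2*y^2.
Starting point: (-1.5477, -3.0027), alpha = 0.1
Step 1: grad_x = 2*6*-1.5477 = -18.5724, grad_y = 2*2*-3.0027 = -12.0108
  x_1 = -1.5477 - 0.1*-18.5724 = 0.3095
  y_1 = -3.0027 - 0.1*-12.0108 = -1.8016
Step 2: grad_x = 2*6*0.3095 = 3.7145, grad_y = 2*2*-1.8016 = -7.2065
  x_2 = 0.3095 - 0.1*3.7145 = -0.0619
  y_2 = -1.8016 - 0.1*-7.2065 = -1.081
Step 3: grad_x = 2*6*-0.0619 = -0.7429, grad_y = 2*2*-1.081 = -4.3239
  x_3 = -0.0619 - 0.1*-0.7429 = 0.0124
  y_3 = -1.081 - 0.1*-4.3239 = -0.6486
Step 4: grad_x = 2*6*0.0124 = 0.1486, grad_y = 2*2*-0.6486 = -2.5943
  x_4 = 0.0124 - 0.1*0.1486 = -0.0025
  y_4 = -0.6486 - 0.1*-2.5943 = -0.3891
Step 5: grad_x = 2*6*-0.0025 = -0.0297, grad_y = 2*2*-0.3891 = -1.5566
  x_5 = -0.0025 - 0.1*-0.0297 = 0.0005
  y_5 = -0.3891 - 0.1*-1.5566 = -0.2335
f(0.0005, -0.2335) = 6*0.0005^2 + 2*(-0.2335)^2 = 0.109


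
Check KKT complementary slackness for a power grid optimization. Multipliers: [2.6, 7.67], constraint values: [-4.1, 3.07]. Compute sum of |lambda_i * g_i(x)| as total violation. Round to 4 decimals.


KKT complementary slackness check:
lambda_1 * g_1 = 2.6 * -4.1 = -10.66
lambda_2 * g_2 = 7.67 * 3.07 = 23.5469
Total violation = 10.66 + 23.5469 = 34.2069


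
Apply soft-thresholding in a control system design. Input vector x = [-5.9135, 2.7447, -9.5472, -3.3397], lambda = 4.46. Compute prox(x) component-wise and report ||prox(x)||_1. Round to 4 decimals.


Soft-thresholding with lambda = 4.46:
prox(-5.9135) = sign(-5.9135)*max(|-5.9135| - 4.46, 0) = -1.4535
prox(2.7447) = sign(2.7447)*max(|2.7447| - 4.46, 0) = 0.0
prox(-9.5472) = sign(-9.5472)*max(|-9.5472| - 4.46, 0) = -5.0872
prox(-3.3397) = sign(-3.3397)*max(|-3.3397| - 4.46, 0) = 0.0
prox(x) = [-1.4535, 0.0, -5.0872, 0.0]
||prox(x)||_1 = 1.4535 + 0.0 + 5.0872 + 0.0 = 6.5407


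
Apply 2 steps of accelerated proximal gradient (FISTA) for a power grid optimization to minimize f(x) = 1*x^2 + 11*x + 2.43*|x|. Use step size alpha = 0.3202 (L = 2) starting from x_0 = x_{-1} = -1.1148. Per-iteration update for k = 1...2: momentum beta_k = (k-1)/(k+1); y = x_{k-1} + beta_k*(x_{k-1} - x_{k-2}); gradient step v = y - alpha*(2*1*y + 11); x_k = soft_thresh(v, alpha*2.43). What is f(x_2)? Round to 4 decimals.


FISTA on f(x) = 1*x^2 + 11*x + 2.43*|x|
L = 2, alpha = 0.3202
Iteration 1: beta = 0.0, y = -1.1148 + 0.0*(-1.1148 + 1.1148) = -1.1148
  grad(y) = 8.7704, v = y - alpha*grad = -3.9231
  prox(v) = soft_thresh(-3.9231, 0.7781) = -3.145
Iteration 2: beta = 0.3333, y = -3.145 + 0.3333*(-3.145 + 1.1148) = -3.8217
  grad(y) = 3.3565, v = y - alpha*grad = -4.8965
  prox(v) = soft_thresh(-4.8965, 0.7781) = -4.1184
f(x_2) = 1*(-4.1184)^2 + 11*(-4.1184) + 2.43*|-4.1184| = -18.3335


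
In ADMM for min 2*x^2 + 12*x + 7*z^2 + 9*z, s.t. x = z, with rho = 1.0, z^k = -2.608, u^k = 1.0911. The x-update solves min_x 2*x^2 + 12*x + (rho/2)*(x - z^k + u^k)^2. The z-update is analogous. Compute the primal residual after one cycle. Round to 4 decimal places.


ADMM iteration with rho = 1.0, z^k = -2.608, u^k = 1.0911
Step 1: x-update.
Minimize 2*x^2 + 12*x + (1.0/2)*(x + 2.608 + 1.0911)^2
FOC: (2*2 + 1.0)*x = -12 + 1.0*(-2.608 - 1.0911)
x^{k+1} = -3.1398
Step 2: z-update.
Minimize 7*z^2 + 9*z + (1.0/2)*(-3.1398 - z + 1.0911)^2
FOC: (2*7 + 1.0)*z = -9 + 1.0*(-3.1398 + 1.0911)
z^{k+1} = -0.7366
Step 3: u-update.
u^{k+1} = 1.0911 - 3.1398 + 0.7366 = -1.3121
Step 4: Primal residual = |-3.1398 + 0.7366| = 2.4032


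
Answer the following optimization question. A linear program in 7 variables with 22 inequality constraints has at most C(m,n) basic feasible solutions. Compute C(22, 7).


Each vertex corresponds to some choice of n active constraints out of m, so the number of vertices is at most C(m, n) = m! / (n!(m-n)!).
m = 22, n = 7
Numerator: 22 * 21 * 20 * 19 * 18 * 17 * 16
Denominator: 7! = 5040
C(22, 7) = 170544


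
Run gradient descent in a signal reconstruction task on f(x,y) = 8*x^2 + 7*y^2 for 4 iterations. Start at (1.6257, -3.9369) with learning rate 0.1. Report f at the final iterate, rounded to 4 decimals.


Gradient descent on f(x,y) = 8*x^2 + 7*y^2.
Starting point: (1.6257, -3.9369), alpha = 0.1
Step 1: grad_x = 2*8*1.6257 = 26.0112, grad_y = 2*7*-3.9369 = -55.1166
  x_1 = 1.6257 - 0.1*26.0112 = -0.9754
  y_1 = -3.9369 - 0.1*-55.1166 = 1.5748
Step 2: grad_x = 2*8*-0.9754 = -15.6067, grad_y = 2*7*1.5748 = 22.0466
  x_2 = -0.9754 - 0.1*-15.6067 = 0.5853
  y_2 = 1.5748 - 0.1*22.0466 = -0.6299
Step 3: grad_x = 2*8*0.5853 = 9.364, grad_y = 2*7*-0.6299 = -8.8187
  x_3 = 0.5853 - 0.1*9.364 = -0.3512
  y_3 = -0.6299 - 0.1*-8.8187 = 0.252
Step 4: grad_x = 2*8*-0.3512 = -5.6184, grad_y = 2*7*0.252 = 3.5275
  x_4 = -0.3512 - 0.1*-5.6184 = 0.2107
  y_4 = 0.252 - 0.1*3.5275 = -0.1008
f(0.2107, -0.1008) = 8*0.2107^2 + 7*(-0.1008)^2 = 0.4262


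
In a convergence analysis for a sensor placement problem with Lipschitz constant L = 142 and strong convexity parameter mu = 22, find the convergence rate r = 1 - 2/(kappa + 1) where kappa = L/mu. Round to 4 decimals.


Step 1: Compute the condition number.
kappa = L/mu = 142/22 = 6.4545
Step 2: Compute the convergence rate.
r = 1 - 2/(kappa + 1) = 1 - 2*mu/(L + mu) = (L - mu)/(L + mu) = 120/164 = 0.7317


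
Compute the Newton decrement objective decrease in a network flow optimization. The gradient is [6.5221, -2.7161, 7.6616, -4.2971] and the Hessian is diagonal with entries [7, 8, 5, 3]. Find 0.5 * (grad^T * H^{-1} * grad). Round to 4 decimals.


Step 1: H is diagonal, so H^(-1) * g = [0.9317, -0.3395, 1.5323, -1.4324].
Step 2: g^T H^(-1) g = sum_i g_i^2 / H_ii
  = (6.5221)^2/7 + (-2.7161)^2/8 + (7.6616)^2/5 + (-4.2971)^2/3
  = 6.0768 + 0.9221 + 11.74 + 6.155 = 24.894
Step 3: Objective decrease = 0.5 * g^T H^(-1) g = 12.447


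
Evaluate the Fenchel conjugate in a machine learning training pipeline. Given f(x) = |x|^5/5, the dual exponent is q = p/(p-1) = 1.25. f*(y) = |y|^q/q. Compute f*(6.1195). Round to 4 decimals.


The conjugate exponent q satisfies 1/p + 1/q = 1.
p = 5, so q = 5/(5 - 1) = 1.25
|y|^q = 6.1195^1.25 = 9.6249
f*(6.1195) = 9.6249 / 1.25 = 7.6999


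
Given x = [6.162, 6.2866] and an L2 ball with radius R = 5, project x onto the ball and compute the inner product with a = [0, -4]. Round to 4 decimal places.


Step 1: Compute ||x|| (intermediates to 6 decimals).
||x|| = sqrt(6.162^2 + 6.2866^2) = 8.80293
Step 2: Project.
Since ||x|| > R, scale = R/||x|| = 5/8.80293 = 0.567993, proj(x) = scale * x
proj(x) = [3.499973, 3.570745]
Step 3: Dot product.
a^T * proj(x) = 0*3.499973 - 4*3.570745 = -14.283


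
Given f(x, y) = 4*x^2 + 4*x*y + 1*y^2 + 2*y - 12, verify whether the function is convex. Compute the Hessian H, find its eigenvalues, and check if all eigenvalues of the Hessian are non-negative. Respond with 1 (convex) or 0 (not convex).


The Hessian of f(x,y) = 4*x^2 + 4*x*y + 1*y^2 + 2*y - 12 is:
H = [[8, 4], [4, 2]]
Trace = 8 + 2 = 10
Determinant = 8*2 - (4)^2 = 0
Discriminant = (10)^2 - 4*0 = 100.0
Eigenvalues: lambda_1 = 0.0, lambda_2 = 10.0
The function is convex.

1


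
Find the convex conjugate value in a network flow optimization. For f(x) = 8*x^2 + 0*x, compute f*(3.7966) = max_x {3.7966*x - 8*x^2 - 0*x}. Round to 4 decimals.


f*(y) = sup_x {y*x - a*x^2 - b*x} = sup_x {(y-b)*x - a*x^2}
FOC: (y - b) - 2a*x = 0 => x* = (y - b)/(2a)
x* = (3.7966 - 0)/(2*8) = 0.2373
f*(3.7966) = (y-b)^2/(4a) = (3.7966 - 0)^2/(4*8)
= 14.4142/32 = 0.4504


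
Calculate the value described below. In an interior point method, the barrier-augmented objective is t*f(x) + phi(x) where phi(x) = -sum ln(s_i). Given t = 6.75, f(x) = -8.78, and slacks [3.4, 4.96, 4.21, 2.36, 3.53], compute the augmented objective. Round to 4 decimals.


Step 1: Compute log-barrier.
ln values: [1.2238, 1.6014, 1.4375, 0.8587, 1.2613]
phi = -(1.2238 + 1.6014 + 1.4375 + 0.8587 + 1.2613) = -6.3826
Step 2: Compute augmented objective.
t*f(x) = 6.75*-8.78 = -59.265
Total = -59.265 - 6.3826 = -65.6476


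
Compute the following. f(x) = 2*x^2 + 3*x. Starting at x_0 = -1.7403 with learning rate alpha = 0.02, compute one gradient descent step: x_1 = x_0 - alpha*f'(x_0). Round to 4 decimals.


We compute the gradient at x_0 and apply the update.
f'(x) = 4*x + 3
f'(-1.7403) = 4*-1.7403 + 3 = -3.9612
x_1 = -1.7403 - 0.02*-3.9612 = -1.6611


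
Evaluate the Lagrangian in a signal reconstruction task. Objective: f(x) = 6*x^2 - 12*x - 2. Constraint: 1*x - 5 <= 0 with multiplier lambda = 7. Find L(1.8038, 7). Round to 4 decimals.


Step 1: Evaluate f(x).
f(1.8038) = 6*1.8038^2 - 12*1.8038 - 2 = -4.1234
Step 2: Evaluate g(x).
g(1.8038) = 1*1.8038 - 5 = -3.1962
Step 3: Compute Lagrangian.
L = -4.1234 + 7*-3.1962 = -26.4968


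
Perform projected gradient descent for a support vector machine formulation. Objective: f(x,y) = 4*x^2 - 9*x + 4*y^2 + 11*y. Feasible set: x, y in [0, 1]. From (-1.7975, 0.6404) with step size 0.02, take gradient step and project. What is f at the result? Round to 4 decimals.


Step 1: Compute gradient at (-1.7975, 0.6404).
grad_x = 2*4*-1.7975 - 9 = -23.38
grad_y = 2*4*0.6404 + 11 = 16.1232
Step 2: Gradient step.
x_raw = -1.7975 - 0.02*-23.38 = -1.3299
y_raw = 0.6404 - 0.02*16.1232 = 0.3179
Step 3: Project onto [0, 1].
x_proj = clip(-1.3299) = 0.0
y_proj = clip(0.3179) = 0.3179
Step 4: Evaluate f.
f(0.0, 0.3179) = 3.9016


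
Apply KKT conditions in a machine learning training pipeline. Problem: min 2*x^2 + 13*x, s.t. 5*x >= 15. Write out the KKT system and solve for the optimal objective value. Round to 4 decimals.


Step 1: Try lambda = 0 (constraint inactive).
x_unc = -13/(2*2) = -3.25
Check: 5*-3.25 = -16.25 < 15 -- violated!
Step 2: Constraint must be active: 5*x = 15
x* = 15/5 = 3.0
lambda = (2*2*3.0 + 13)/5 = 5.0
Step 3: Compute optimal value.
f(x*) = 2*3.0^2 + 13*3.0 = 57.0


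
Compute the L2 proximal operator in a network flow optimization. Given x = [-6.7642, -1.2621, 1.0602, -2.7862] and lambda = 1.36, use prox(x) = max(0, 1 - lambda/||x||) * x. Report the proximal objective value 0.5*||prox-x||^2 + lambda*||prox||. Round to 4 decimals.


Step 1: Compute ||x||.
||x|| = 7.4989
Step 2: Compute scaling factor.
scale = max(0, 1 - 1.36/7.4989) = 0.8186
Step 3: prox(x) = [-5.5375, -1.0332, 0.8679, -2.2809]
||prox(x)|| = 6.1389
Step 4: Proximal objective.
0.5*||prox-x||^2 = 0.9248
lambda*||prox|| = 8.3489
Total = 9.2738


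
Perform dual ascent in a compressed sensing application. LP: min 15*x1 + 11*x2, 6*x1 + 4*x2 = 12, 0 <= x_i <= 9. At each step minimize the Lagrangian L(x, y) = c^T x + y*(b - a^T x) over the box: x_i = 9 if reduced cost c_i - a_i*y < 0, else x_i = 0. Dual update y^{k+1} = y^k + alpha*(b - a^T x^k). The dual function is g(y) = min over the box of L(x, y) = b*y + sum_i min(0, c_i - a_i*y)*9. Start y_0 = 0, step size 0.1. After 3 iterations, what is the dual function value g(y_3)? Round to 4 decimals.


Dual ascent for LP: min 15*x1 + 11*x2, 6*x1 + 4*x2 = 12, 0 <= x_i <= 9
Step 1: y^k = 0.0, reduced costs: (15.0, 11.0)
  x^k = (0.0, 0.0), subgradient = b - a^T x = 12.0
  y^{k+1} = 0.0 + 0.1*12.0 = 1.2
Step 2: y^k = 1.2, reduced costs: (7.8, 6.2)
  x^k = (0.0, 0.0), subgradient = b - a^T x = 12.0
  y^{k+1} = 1.2 + 0.1*12.0 = 2.4
Step 3: y^k = 2.4, reduced costs: (0.6, 1.4)
  x^k = (0.0, 0.0), subgradient = b - a^T x = 12.0
  y^{k+1} = 2.4 + 0.1*12.0 = 3.6
Dual objective at y_3 = 3.6: reduced costs (-6.6, -3.4), box minimizer x = (9.0, 9.0)
g(y_3) = b*y + (c1 - a1*y)*x1 + (c2 - a2*y)*x2 = 12*3.6 + (-6.6)*9.0 + (-3.4)*9.0 = 43.2 - 59.4 - 30.6 = -46.8


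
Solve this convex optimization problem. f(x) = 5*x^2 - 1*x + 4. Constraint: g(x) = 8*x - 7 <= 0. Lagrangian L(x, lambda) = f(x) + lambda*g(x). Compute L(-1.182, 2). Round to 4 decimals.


Step 1: Evaluate f(x).
f(-1.182) = 5*(-1.182)^2 - 1*(-1.182) + 4 = 12.1676
Step 2: Evaluate g(x).
g(-1.182) = 8*-1.182 - 7 = -16.456
Step 3: Compute Lagrangian.
L = 12.1676 + 2*-16.456 = -20.7444


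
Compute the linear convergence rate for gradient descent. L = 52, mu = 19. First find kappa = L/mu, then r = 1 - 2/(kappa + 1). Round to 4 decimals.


Step 1: Compute the condition number.
kappa = L/mu = 52/19 = 2.7368
Step 2: Compute the convergence rate.
r = 1 - 2/(kappa + 1) = 1 - 2*mu/(L + mu) = (L - mu)/(L + mu) = 33/71 = 0.4648


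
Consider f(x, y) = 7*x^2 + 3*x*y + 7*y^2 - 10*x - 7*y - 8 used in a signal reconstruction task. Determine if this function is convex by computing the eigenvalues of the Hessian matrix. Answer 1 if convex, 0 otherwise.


The Hessian of f(x,y) = 7*x^2 + 3*x*y + 7*y^2 - 10*x - 7*y - 8 is:
H = [[14, 3], [3, 14]]
Trace = 14 + 14 = 28
Determinant = 14*14 - (3)^2 = 187
Discriminant = (28)^2 - 4*187 = 36.0
Eigenvalues: lambda_1 = 11.0, lambda_2 = 17.0
The function is convex.

1


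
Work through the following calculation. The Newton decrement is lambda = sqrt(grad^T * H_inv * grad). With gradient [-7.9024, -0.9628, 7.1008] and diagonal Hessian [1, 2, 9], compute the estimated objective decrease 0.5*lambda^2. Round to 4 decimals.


Step 1: H is diagonal, so H^(-1) * g = [-7.9024, -0.4814, 0.789].
Step 2: g^T H^(-1) g = sum_i g_i^2 / H_ii
  = (-7.9024)^2/1 + (-0.9628)^2/2 + (7.1008)^2/9
  = 62.4479 + 0.4635 + 5.6024 = 68.5138
Step 3: Objective decrease = 0.5 * g^T H^(-1) g = 34.2569


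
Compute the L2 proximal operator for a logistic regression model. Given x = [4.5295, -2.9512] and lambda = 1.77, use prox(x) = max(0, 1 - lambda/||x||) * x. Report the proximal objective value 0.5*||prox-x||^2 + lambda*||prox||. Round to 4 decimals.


Step 1: Compute ||x||.
||x|| = 5.4061
Step 2: Compute scaling factor.
scale = max(0, 1 - 1.77/5.4061) = 0.6726
Step 3: prox(x) = [3.0465, -1.985]
||prox(x)|| = 3.6361
Step 4: Proximal objective.
0.5*||prox-x||^2 = 1.5665
lambda*||prox|| = 6.4359
Total = 8.0024


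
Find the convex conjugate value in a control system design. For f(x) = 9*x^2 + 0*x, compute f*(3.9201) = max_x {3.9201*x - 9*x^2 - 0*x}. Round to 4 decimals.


f*(y) = sup_x {y*x - a*x^2 - b*x} = sup_x {(y-b)*x - a*x^2}
FOC: (y - b) - 2a*x = 0 => x* = (y - b)/(2a)
x* = (3.9201 - 0)/(2*9) = 0.2178
f*(3.9201) = (y-b)^2/(4a) = (3.9201 - 0)^2/(4*9)
= 15.3672/36 = 0.4269


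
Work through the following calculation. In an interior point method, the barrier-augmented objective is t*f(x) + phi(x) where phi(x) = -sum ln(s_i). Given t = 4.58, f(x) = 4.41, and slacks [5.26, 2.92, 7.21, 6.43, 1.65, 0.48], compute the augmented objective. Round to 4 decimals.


Step 1: Compute log-barrier.
ln values: [1.6601, 1.0716, 1.9755, 1.861, 0.5008, -0.734]
phi = -(1.6601 + 1.0716 + 1.9755 + 1.861 + 0.5008 - 0.734) = -6.335
Step 2: Compute augmented objective.
t*f(x) = 4.58*4.41 = 20.1978
Total = 20.1978 - 6.335 = 13.8628


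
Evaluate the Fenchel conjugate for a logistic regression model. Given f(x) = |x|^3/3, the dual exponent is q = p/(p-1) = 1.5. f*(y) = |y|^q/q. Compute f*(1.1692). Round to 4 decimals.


The conjugate exponent q satisfies 1/p + 1/q = 1.
p = 3, so q = 3/(3 - 1) = 1.5
|y|^q = 1.1692^1.5 = 1.2643
f*(1.1692) = 1.2643 / 1.5 = 0.8428


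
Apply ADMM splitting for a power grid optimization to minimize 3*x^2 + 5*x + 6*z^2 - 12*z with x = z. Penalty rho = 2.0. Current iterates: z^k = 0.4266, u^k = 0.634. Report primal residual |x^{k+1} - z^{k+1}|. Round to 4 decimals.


ADMM iteration with rho = 2.0, z^k = 0.4266, u^k = 0.634
Step 1: x-update.
Minimize 3*x^2 + 5*x + (2.0/2)*(x - 0.4266 + 0.634)^2
FOC: (2*3 + 2.0)*x = -5 + 2.0*(0.4266 - 0.634)
x^{k+1} = -0.6769
Step 2: z-update.
Minimize 6*z^2 - 12*z + (2.0/2)*(-0.6769 - z + 0.634)^2
FOC: (2*6 + 2.0)*z = 12 + 2.0*(-0.6769 + 0.634)
z^{k+1} = 0.851
Step 3: u-update.
u^{k+1} = 0.634 - 0.6769 - 0.851 = -0.8939
Step 4: Primal residual = |-0.6769 - 0.851| = 1.5279


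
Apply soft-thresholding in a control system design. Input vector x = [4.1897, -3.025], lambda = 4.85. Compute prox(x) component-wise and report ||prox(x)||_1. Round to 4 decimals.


Soft-thresholding with lambda = 4.85:
prox(4.1897) = sign(4.1897)*max(|4.1897| - 4.85, 0) = 0.0
prox(-3.025) = sign(-3.025)*max(|-3.025| - 4.85, 0) = 0.0
prox(x) = [0.0, 0.0]
||prox(x)||_1 = 0.0 + 0.0 = 0.0


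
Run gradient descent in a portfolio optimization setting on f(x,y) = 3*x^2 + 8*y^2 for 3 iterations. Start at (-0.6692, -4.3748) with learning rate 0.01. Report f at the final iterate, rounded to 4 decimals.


Gradient descent on f(x,y) = 3*x^2 + 8*y^2.
Starting point: (-0.6692, -4.3748), alpha = 0.01
Step 1: grad_x = 2*3*-0.6692 = -4.0152, grad_y = 2*8*-4.3748 = -69.9968
  x_1 = -0.6692 - 0.01*-4.0152 = -0.629
  y_1 = -4.3748 - 0.01*-69.9968 = -3.6748
Step 2: grad_x = 2*3*-0.629 = -3.7743, grad_y = 2*8*-3.6748 = -58.7973
  x_2 = -0.629 - 0.01*-3.7743 = -0.5913
  y_2 = -3.6748 - 0.01*-58.7973 = -3.0869
Step 3: grad_x = 2*3*-0.5913 = -3.5478, grad_y = 2*8*-3.0869 = -49.3897
  x_3 = -0.5913 - 0.01*-3.5478 = -0.5558
  y_3 = -3.0869 - 0.01*-49.3897 = -2.593
f(-0.5558, -2.593) = 3*(-0.5558)^2 + 8*(-2.593)^2 = 54.7144


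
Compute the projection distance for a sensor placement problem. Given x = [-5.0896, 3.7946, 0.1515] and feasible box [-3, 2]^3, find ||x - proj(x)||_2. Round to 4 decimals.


Project each component onto [-3, 2].
clip(-5.0896) = -3.0, clip(3.7946) = 2.0, clip(0.1515) = 0.1515
Projection = [-3.0, 2.0, 0.1515]
Squared diffs: [4.3664, 3.2206, 0.0]
Distance = sqrt(7.587) = 2.7545


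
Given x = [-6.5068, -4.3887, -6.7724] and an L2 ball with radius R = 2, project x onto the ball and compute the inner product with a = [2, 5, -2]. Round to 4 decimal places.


Step 1: Compute ||x|| (intermediates to 6 decimals).
||x|| = sqrt((-6.5068)^2 + (-4.3887)^2 + (-6.7724)^2) = 10.36651
Step 2: Project.
Since ||x|| > R, scale = R/||x|| = 2/10.36651 = 0.192929, proj(x) = scale * x
proj(x) = [-1.25535, -0.846708, -1.306592]
Step 3: Dot product.
a^T * proj(x) = 2*(-1.25535) + 5*(-0.846708) - 2*(-1.306592) = -4.1311


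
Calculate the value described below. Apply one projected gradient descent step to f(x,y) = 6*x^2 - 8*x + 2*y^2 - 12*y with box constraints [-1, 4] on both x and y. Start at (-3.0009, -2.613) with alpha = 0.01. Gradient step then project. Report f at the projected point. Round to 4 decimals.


Step 1: Compute gradient at (-3.0009, -2.613).
grad_x = 2*6*-3.0009 - 8 = -44.0108
grad_y = 2*2*-2.613 - 12 = -22.452
Step 2: Gradient step.
x_raw = -3.0009 - 0.01*-44.0108 = -2.5608
y_raw = -2.613 - 0.01*-22.452 = -2.3885
Step 3: Project onto [-1, 4].
x_proj = clip(-2.5608) = -1.0
y_proj = clip(-2.3885) = -1.0
Step 4: Evaluate f.
f(-1.0, -1.0) = 28.0


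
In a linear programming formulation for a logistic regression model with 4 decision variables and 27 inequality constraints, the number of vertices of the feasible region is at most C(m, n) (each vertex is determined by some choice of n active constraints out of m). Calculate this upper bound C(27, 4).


Each vertex corresponds to some choice of n active constraints out of m, so the number of vertices is at most C(m, n) = m! / (n!(m-n)!).
m = 27, n = 4
Numerator: 27 * 26 * 25 * 24
Denominator: 4! = 24
C(27, 4) = 17550


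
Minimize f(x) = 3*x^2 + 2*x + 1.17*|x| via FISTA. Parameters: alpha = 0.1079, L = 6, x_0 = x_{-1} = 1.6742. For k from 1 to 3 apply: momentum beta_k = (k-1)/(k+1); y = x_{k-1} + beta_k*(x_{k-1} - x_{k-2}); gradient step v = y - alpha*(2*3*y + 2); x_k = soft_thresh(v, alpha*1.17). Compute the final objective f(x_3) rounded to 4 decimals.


FISTA on f(x) = 3*x^2 + 2*x + 1.17*|x|
L = 6, alpha = 0.1079
Iteration 1: beta = 0.0, y = 1.6742 + 0.0*(1.6742 - 1.6742) = 1.6742
  grad(y) = 12.0452, v = y - alpha*grad = 0.3745
  prox(v) = soft_thresh(0.3745, 0.1262) = 0.2483
Iteration 2: beta = 0.3333, y = 0.2483 + 0.3333*(0.2483 - 1.6742) = -0.227
  grad(y) = 0.6378, v = y - alpha*grad = -0.2958
  prox(v) = soft_thresh(-0.2958, 0.1262) = -0.1696
Iteration 3: beta = 0.5, y = -0.1696 + 0.5*(-0.1696 - 0.2483) = -0.3785
  grad(y) = -0.2713, v = y - alpha*grad = -0.3493
  prox(v) = soft_thresh(-0.3493, 0.1262) = -0.223
f(x_3) = 3*(-0.223)^2 + 2*(-0.223) + 1.17*|-0.223| = -0.0359


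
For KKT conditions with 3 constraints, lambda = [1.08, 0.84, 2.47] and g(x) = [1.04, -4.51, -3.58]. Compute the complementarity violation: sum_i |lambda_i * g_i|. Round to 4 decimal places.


KKT complementary slackness check:
lambda_1 * g_1 = 1.08 * 1.04 = 1.1232
lambda_2 * g_2 = 0.84 * -4.51 = -3.7884
lambda_3 * g_3 = 2.47 * -3.58 = -8.8426
Total violation = 1.1232 + 3.7884 + 8.8426 = 13.7542


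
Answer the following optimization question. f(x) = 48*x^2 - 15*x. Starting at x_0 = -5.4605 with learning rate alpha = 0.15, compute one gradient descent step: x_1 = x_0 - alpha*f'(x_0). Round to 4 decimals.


We compute the gradient at x_0 and apply the update.
f'(x) = 96*x - 15
f'(-5.4605) = 96*-5.4605 - 15 = -539.208
x_1 = -5.4605 - 0.15*-539.208 = 75.4207


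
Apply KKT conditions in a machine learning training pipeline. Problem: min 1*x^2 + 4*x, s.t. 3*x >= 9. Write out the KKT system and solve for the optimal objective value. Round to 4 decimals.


Step 1: Try lambda = 0 (constraint inactive).
x_unc = -4/(2*1) = -2.0
Check: 3*-2.0 = -6.0 < 9 -- violated!
Step 2: Constraint must be active: 3*x = 9
x* = 9/3 = 3.0
lambda = (2*1*3.0 + 4)/3 = 3.3333
Step 3: Compute optimal value.
f(x*) = 1*3.0^2 + 4*3.0 = 21.0


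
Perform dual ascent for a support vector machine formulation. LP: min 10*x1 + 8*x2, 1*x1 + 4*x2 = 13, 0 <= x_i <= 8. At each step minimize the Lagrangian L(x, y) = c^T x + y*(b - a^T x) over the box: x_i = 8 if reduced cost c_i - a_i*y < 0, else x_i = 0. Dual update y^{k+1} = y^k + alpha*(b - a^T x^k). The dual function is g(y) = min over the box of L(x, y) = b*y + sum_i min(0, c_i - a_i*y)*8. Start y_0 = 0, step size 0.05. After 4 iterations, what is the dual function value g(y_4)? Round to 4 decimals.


Dual ascent for LP: min 10*x1 + 8*x2, 1*x1 + 4*x2 = 13, 0 <= x_i <= 8
Step 1: y^k = 0.0, reduced costs: (10.0, 8.0)
  x^k = (0.0, 0.0), subgradient = b - a^T x = 13.0
  y^{k+1} = 0.0 + 0.05*13.0 = 0.65
Step 2: y^k = 0.65, reduced costs: (9.35, 5.4)
  x^k = (0.0, 0.0), subgradient = b - a^T x = 13.0
  y^{k+1} = 0.65 + 0.05*13.0 = 1.3
Step 3: y^k = 1.3, reduced costs: (8.7, 2.8)
  x^k = (0.0, 0.0), subgradient = b - a^T x = 13.0
  y^{k+1} = 1.3 + 0.05*13.0 = 1.95
Step 4: y^k = 1.95, reduced costs: (8.05, 0.2)
  x^k = (0.0, 0.0), subgradient = b - a^T x = 13.0
  y^{k+1} = 1.95 + 0.05*13.0 = 2.6
Dual objective at y_4 = 2.6: reduced costs (7.4, -2.4), box minimizer x = (0.0, 8.0)
g(y_4) = b*y + (c1 - a1*y)*x1 + (c2 - a2*y)*x2 = 13*2.6 + 7.4*0.0 + (-2.4)*8.0 = 33.8 + 0.0 - 19.2 = 14.6


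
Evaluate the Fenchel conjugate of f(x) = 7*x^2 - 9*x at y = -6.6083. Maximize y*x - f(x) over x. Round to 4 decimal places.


f*(y) = sup_x {y*x - a*x^2 - b*x} = sup_x {(y-b)*x - a*x^2}
FOC: (y - b) - 2a*x = 0 => x* = (y - b)/(2a)
x* = (-6.6083 + 9)/(2*7) = 0.1708
f*(-6.6083) = (y-b)^2/(4a) = (-6.6083 + 9)^2/(4*7)
= 5.7202/28 = 0.2043


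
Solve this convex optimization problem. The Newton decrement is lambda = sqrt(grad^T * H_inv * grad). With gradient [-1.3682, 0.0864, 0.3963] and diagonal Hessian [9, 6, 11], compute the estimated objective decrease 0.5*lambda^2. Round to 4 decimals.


Step 1: H is diagonal, so H^(-1) * g = [-0.152, 0.0144, 0.036].
Step 2: g^T H^(-1) g = sum_i g_i^2 / H_ii
  = (-1.3682)^2/9 + (0.0864)^2/6 + (0.3963)^2/11
  = 0.208 + 0.0012 + 0.0143 = 0.2235
Step 3: Objective decrease = 0.5 * g^T H^(-1) g = 0.1118


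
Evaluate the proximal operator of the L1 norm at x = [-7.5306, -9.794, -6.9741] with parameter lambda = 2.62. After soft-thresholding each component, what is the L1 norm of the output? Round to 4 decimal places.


Soft-thresholding with lambda = 2.62:
prox(-7.5306) = sign(-7.5306)*max(|-7.5306| - 2.62, 0) = -4.9106
prox(-9.794) = sign(-9.794)*max(|-9.794| - 2.62, 0) = -7.174
prox(-6.9741) = sign(-6.9741)*max(|-6.9741| - 2.62, 0) = -4.3541
prox(x) = [-4.9106, -7.174, -4.3541]
||prox(x)||_1 = 4.9106 + 7.174 + 4.3541 = 16.4387


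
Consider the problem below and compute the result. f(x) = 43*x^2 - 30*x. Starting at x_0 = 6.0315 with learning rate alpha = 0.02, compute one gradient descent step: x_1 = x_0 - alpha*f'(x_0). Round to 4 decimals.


We compute the gradient at x_0 and apply the update.
f'(x) = 86*x - 30
f'(6.0315) = 86*6.0315 - 30 = 488.709
x_1 = 6.0315 - 0.02*488.709 = -3.7427


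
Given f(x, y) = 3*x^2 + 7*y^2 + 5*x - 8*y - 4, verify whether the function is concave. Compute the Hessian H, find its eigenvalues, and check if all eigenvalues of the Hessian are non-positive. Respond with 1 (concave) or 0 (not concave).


The Hessian of f(x,y) = 3*x^2 + 7*y^2 + 5*x - 8*y - 4 is:
H = [[6, 0], [0, 14]]
Trace = 6 + 14 = 20
Determinant = 6*14 - (0)^2 = 84
Discriminant = (20)^2 - 4*84 = 64.0
Eigenvalues: lambda_1 = 6.0, lambda_2 = 14.0
The function is not concave.

0


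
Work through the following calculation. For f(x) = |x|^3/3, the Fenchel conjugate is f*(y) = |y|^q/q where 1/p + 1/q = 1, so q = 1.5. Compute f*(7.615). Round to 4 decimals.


The conjugate exponent q satisfies 1/p + 1/q = 1.
p = 3, so q = 3/(3 - 1) = 1.5
|y|^q = 7.615^1.5 = 21.0138
f*(7.615) = 21.0138 / 1.5 = 14.0092


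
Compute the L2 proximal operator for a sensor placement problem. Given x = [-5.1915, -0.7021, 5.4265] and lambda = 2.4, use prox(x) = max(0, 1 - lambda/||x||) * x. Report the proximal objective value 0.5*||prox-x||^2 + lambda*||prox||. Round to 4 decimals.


Step 1: Compute ||x||.
||x|| = 7.5426
Step 2: Compute scaling factor.
scale = max(0, 1 - 2.4/7.5426) = 0.6818
Step 3: prox(x) = [-3.5396, -0.4787, 3.6998]
||prox(x)|| = 5.1426
Step 4: Proximal objective.
0.5*||prox-x||^2 = 2.88
lambda*||prox|| = 12.3422
Total = 15.2224


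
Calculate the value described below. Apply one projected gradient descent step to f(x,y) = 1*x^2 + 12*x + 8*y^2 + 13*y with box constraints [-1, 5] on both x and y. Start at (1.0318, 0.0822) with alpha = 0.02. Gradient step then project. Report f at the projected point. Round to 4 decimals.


Step 1: Compute gradient at (1.0318, 0.0822).
grad_x = 2*1*1.0318 + 12 = 14.0636
grad_y = 2*8*0.0822 + 13 = 14.3152
Step 2: Gradient step.
x_raw = 1.0318 - 0.02*14.0636 = 0.7505
y_raw = 0.0822 - 0.02*14.3152 = -0.2041
Step 3: Project onto [-1, 5].
x_proj = clip(0.7505) = 0.7505
y_proj = clip(-0.2041) = -0.2041
Step 4: Evaluate f.
f(0.7505, -0.2041) = 7.2495


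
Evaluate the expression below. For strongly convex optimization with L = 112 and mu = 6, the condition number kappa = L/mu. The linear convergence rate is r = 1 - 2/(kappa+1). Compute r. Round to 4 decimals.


Step 1: Compute the condition number.
kappa = L/mu = 112/6 = 18.6667
Step 2: Compute the convergence rate.
r = 1 - 2/(kappa + 1) = 1 - 2*mu/(L + mu) = (L - mu)/(L + mu) = 106/118 = 0.8983


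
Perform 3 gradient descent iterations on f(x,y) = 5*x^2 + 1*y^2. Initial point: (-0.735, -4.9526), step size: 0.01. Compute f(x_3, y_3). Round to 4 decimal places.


Gradient descent on f(x,y) = 5*x^2 + 1*y^2.
Starting point: (-0.735, -4.9526), alpha = 0.01
Step 1: grad_x = 2*5*-0.735 = -7.35, grad_y = 2*1*-4.9526 = -9.9052
  x_1 = -0.735 - 0.01*-7.35 = -0.6615
  y_1 = -4.9526 - 0.01*-9.9052 = -4.8535
Step 2: grad_x = 2*5*-0.6615 = -6.615, grad_y = 2*1*-4.8535 = -9.7071
  x_2 = -0.6615 - 0.01*-6.615 = -0.5954
  y_2 = -4.8535 - 0.01*-9.7071 = -4.7565
Step 3: grad_x = 2*5*-0.5954 = -5.9535, grad_y = 2*1*-4.7565 = -9.513
  x_3 = -0.5954 - 0.01*-5.9535 = -0.5358
  y_3 = -4.7565 - 0.01*-9.513 = -4.6613
f(-0.5358, -4.6613) = 5*(-0.5358)^2 + 1*(-4.6613)^2 = 23.1636


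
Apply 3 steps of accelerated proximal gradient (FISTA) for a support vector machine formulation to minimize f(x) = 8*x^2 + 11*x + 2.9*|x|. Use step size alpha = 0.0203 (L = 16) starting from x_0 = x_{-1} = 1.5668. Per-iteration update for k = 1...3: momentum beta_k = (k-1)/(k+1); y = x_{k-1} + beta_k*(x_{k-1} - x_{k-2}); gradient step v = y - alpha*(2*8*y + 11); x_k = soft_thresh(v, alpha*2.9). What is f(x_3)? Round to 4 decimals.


FISTA on f(x) = 8*x^2 + 11*x + 2.9*|x|
L = 16, alpha = 0.0203
Iteration 1: beta = 0.0, y = 1.5668 + 0.0*(1.5668 - 1.5668) = 1.5668
  grad(y) = 36.0688, v = y - alpha*grad = 0.8346
  prox(v) = soft_thresh(0.8346, 0.0589) = 0.7757
Iteration 2: beta = 0.3333, y = 0.7757 + 0.3333*(0.7757 - 1.5668) = 0.512
  grad(y) = 19.1927, v = y - alpha*grad = 0.1224
  prox(v) = soft_thresh(0.1224, 0.0589) = 0.0636
Iteration 3: beta = 0.5, y = 0.0636 + 0.5*(0.0636 - 0.7757) = -0.2925
  grad(y) = 6.3196, v = y - alpha*grad = -0.4208
  prox(v) = soft_thresh(-0.4208, 0.0589) = -0.3619
f(x_3) = 8*(-0.3619)^2 + 11*(-0.3619) + 2.9*|-0.3619| = -1.8837


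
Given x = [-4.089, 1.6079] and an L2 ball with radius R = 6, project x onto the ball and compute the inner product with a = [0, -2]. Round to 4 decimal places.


Step 1: Compute ||x|| (intermediates to 6 decimals).
||x|| = sqrt((-4.089)^2 + 1.6079^2) = 4.393776
Step 2: Project.
Since ||x|| <= R, proj = x (no scaling needed).
proj(x) = [-4.089, 1.6079]
Step 3: Dot product.
a^T * proj(x) = 0*(-4.089) - 2*1.6079 = -3.2158


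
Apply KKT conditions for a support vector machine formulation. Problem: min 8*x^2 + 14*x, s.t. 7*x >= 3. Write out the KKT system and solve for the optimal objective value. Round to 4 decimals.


Step 1: Try lambda = 0 (constraint inactive).
x_unc = -14/(2*8) = -0.875
Check: 7*-0.875 = -6.125 < 3 -- violated!
Step 2: Constraint must be active: 7*x = 3
x* = 3/7 = 0.4286 (rounded; the exact value 3/7 is used below)
lambda = (2*8*(3/7) + 14)/7 = 2.9796
Step 3: Compute optimal value.
f(x*) = 8*(3/7)^2 + 14*(3/7) = 7.4694


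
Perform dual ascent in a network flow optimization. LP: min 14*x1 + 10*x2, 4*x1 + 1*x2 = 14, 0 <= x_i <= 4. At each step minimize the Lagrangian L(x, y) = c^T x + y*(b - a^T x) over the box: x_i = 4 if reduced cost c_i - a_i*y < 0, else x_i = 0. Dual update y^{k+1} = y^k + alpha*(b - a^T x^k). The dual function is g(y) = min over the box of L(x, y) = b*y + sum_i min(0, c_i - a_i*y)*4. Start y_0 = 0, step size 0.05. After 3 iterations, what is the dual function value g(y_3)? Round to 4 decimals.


Dual ascent for LP: min 14*x1 + 10*x2, 4*x1 + 1*x2 = 14, 0 <= x_i <= 4
Step 1: y^k = 0.0, reduced costs: (14.0, 10.0)
  x^k = (0.0, 0.0), subgradient = b - a^T x = 14.0
  y^{k+1} = 0.0 + 0.05*14.0 = 0.7
Step 2: y^k = 0.7, reduced costs: (11.2, 9.3)
  x^k = (0.0, 0.0), subgradient = b - a^T x = 14.0
  y^{k+1} = 0.7 + 0.05*14.0 = 1.4
Step 3: y^k = 1.4, reduced costs: (8.4, 8.6)
  x^k = (0.0, 0.0), subgradient = b - a^T x = 14.0
  y^{k+1} = 1.4 + 0.05*14.0 = 2.1
Dual objective at y_3 = 2.1: reduced costs (5.6, 7.9), box minimizer x = (0.0, 0.0)
g(y_3) = b*y + (c1 - a1*y)*x1 + (c2 - a2*y)*x2 = 14*2.1 + 5.6*0.0 + 7.9*0.0 = 29.4 + 0.0 + 0.0 = 29.4


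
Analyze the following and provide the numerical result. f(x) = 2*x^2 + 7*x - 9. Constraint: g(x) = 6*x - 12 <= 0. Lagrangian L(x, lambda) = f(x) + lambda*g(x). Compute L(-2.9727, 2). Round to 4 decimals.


Step 1: Evaluate f(x).
f(-2.9727) = 2*(-2.9727)^2 + 7*(-2.9727) - 9 = -12.135
Step 2: Evaluate g(x).
g(-2.9727) = 6*-2.9727 - 12 = -29.8362
Step 3: Compute Lagrangian.
L = -12.135 + 2*-29.8362 = -71.8074


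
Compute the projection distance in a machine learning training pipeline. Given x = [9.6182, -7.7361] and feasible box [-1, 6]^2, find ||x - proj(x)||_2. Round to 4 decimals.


Project each component onto [-1, 6].
clip(9.6182) = 6.0, clip(-7.7361) = -1.0
Projection = [6.0, -1.0]
Squared diffs: [13.0914, 45.375]
Distance = sqrt(58.4664) = 7.6463


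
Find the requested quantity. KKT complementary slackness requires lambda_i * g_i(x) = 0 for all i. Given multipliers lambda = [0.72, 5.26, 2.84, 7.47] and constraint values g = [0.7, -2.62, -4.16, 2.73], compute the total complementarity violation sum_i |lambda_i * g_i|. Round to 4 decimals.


KKT complementary slackness check:
lambda_1 * g_1 = 0.72 * 0.7 = 0.504
lambda_2 * g_2 = 5.26 * -2.62 = -13.7812
lambda_3 * g_3 = 2.84 * -4.16 = -11.8144
lambda_4 * g_4 = 7.47 * 2.73 = 20.3931
Total violation = 0.504 + 13.7812 + 11.8144 + 20.3931 = 46.4927


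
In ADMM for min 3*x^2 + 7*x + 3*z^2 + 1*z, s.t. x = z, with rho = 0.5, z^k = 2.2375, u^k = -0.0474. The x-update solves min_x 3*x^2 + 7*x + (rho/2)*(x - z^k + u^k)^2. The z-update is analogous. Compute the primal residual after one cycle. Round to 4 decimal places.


ADMM iteration with rho = 0.5, z^k = 2.2375, u^k = -0.0474
Step 1: x-update.
Minimize 3*x^2 + 7*x + (0.5/2)*(x - 2.2375 - 0.0474)^2
FOC: (2*3 + 0.5)*x = -7 + 0.5*(2.2375 + 0.0474)
x^{k+1} = -0.9012
Step 2: z-update.
Minimize 3*z^2 + 1*z + (0.5/2)*(-0.9012 - z - 0.0474)^2
FOC: (2*3 + 0.5)*z = -1 + 0.5*(-0.9012 - 0.0474)
z^{k+1} = -0.2268
Step 3: u-update.
u^{k+1} = -0.0474 - 0.9012 + 0.2268 = -0.7217
Step 4: Primal residual = |-0.9012 + 0.2268| = 0.6743


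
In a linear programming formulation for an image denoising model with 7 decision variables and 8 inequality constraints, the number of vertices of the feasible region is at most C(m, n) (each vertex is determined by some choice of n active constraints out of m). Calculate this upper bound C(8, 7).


Each vertex corresponds to some choice of n active constraints out of m, so the number of vertices is at most C(m, n) = m! / (n!(m-n)!).
m = 8, n = 7
Numerator: 8 * 7 * 6 * 5 * 4 * 3 * 2
Denominator: 7! = 5040
C(8, 7) = 8


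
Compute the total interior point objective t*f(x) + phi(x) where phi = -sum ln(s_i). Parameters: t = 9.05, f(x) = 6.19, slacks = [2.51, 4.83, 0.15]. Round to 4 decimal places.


Step 1: Compute log-barrier.
ln values: [0.9203, 1.5748, -1.8971]
phi = -(0.9203 + 1.5748 - 1.8971) = -0.598
Step 2: Compute augmented objective.
t*f(x) = 9.05*6.19 = 56.0195
Total = 56.0195 - 0.598 = 55.4215


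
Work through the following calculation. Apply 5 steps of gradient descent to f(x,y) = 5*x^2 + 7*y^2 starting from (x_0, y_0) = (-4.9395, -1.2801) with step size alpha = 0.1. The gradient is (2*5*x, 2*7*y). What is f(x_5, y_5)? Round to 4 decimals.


Gradient descent on f(x,y) = 5*x^2 + 7*y^2.
Starting point: (-4.9395, -1.2801), alpha = 0.1
Step 1: grad_x = 2*5*-4.9395 = -49.395, grad_y = 2*7*-1.2801 = -17.9214
  x_1 = -4.9395 - 0.1*-49.395 = 0.0
  y_1 = -1.2801 - 0.1*-17.9214 = 0.512
Step 2: grad_x = 2*5*0.0 = 0.0, grad_y = 2*7*0.512 = 7.1686
  x_2 = 0.0 - 0.1*0.0 = 0.0
  y_2 = 0.512 - 0.1*7.1686 = -0.2048
Step 3: grad_x = 2*5*0.0 = 0.0, grad_y = 2*7*-0.2048 = -2.8674
  x_3 = 0.0 - 0.1*0.0 = 0.0
  y_3 = -0.2048 - 0.1*-2.8674 = 0.0819
Step 4: grad_x = 2*5*0.0 = 0.0, grad_y = 2*7*0.0819 = 1.147
  x_4 = 0.0 - 0.1*0.0 = 0.0
  y_4 = 0.0819 - 0.1*1.147 = -0.0328
Step 5: grad_x = 2*5*0.0 = 0.0, grad_y = 2*7*-0.0328 = -0.4588
  x_5 = 0.0 - 0.1*0.0 = 0.0
  y_5 = -0.0328 - 0.1*-0.4588 = 0.0131
f(0.0, 0.0131) = 5*0.0^2 + 7*0.0131^2 = 0.0012


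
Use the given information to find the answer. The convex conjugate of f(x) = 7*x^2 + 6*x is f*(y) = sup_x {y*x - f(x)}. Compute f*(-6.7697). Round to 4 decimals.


f*(y) = sup_x {y*x - a*x^2 - b*x} = sup_x {(y-b)*x - a*x^2}
FOC: (y - b) - 2a*x = 0 => x* = (y - b)/(2a)
x* = (-6.7697 - 6)/(2*7) = -0.9121
f*(-6.7697) = (y-b)^2/(4a) = (-6.7697 - 6)^2/(4*7)
= 163.0652/28 = 5.8238


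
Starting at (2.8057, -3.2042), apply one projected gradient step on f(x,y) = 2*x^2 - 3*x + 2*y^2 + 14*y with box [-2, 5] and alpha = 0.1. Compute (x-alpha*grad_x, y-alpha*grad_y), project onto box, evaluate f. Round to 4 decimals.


Step 1: Compute gradient at (2.8057, -3.2042).
grad_x = 2*2*2.8057 - 3 = 8.2228
grad_y = 2*2*-3.2042 + 14 = 1.1832
Step 2: Gradient step.
x_raw = 2.8057 - 0.1*8.2228 = 1.9834
y_raw = -3.2042 - 0.1*1.1832 = -3.3225
Step 3: Project onto [-2, 5].
x_proj = clip(1.9834) = 1.9834
y_proj = clip(-3.3225) = -2.0
Step 4: Evaluate f.
f(1.9834, -2.0) = -18.0824


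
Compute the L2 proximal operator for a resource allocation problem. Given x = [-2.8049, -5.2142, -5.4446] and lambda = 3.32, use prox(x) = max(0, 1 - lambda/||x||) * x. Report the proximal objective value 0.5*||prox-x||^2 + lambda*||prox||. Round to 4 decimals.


Step 1: Compute ||x||.
||x|| = 8.0436
Step 2: Compute scaling factor.
scale = max(0, 1 - 3.32/8.0436) = 0.5872
Step 3: prox(x) = [-1.6472, -3.062, -3.1973]
||prox(x)|| = 4.7236
Step 4: Proximal objective.
0.5*||prox-x||^2 = 5.5112
lambda*||prox|| = 15.6824
Total = 21.1935


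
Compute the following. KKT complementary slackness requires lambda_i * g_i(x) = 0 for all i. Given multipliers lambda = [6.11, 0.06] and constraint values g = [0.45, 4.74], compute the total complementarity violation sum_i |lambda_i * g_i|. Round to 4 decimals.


KKT complementary slackness check:
lambda_1 * g_1 = 6.11 * 0.45 = 2.7495
lambda_2 * g_2 = 0.06 * 4.74 = 0.2844
Total violation = 2.7495 + 0.2844 = 3.0339


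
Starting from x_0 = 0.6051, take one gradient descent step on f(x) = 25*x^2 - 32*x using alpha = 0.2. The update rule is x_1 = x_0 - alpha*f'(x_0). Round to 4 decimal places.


We compute the gradient at x_0 and apply the update.
f'(x) = 50*x - 32
f'(0.6051) = 50*0.6051 - 32 = -1.745
x_1 = 0.6051 - 0.2*-1.745 = 0.9541


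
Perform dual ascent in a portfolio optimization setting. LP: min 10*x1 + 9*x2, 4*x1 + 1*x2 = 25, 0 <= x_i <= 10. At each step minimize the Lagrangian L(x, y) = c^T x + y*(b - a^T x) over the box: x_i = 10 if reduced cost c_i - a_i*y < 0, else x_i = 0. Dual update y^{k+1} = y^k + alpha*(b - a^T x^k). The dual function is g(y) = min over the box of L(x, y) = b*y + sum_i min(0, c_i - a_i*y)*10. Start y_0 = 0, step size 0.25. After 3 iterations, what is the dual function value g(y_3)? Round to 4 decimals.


Dual ascent for LP: min 10*x1 + 9*x2, 4*x1 + 1*x2 = 25, 0 <= x_i <= 10
Step 1: y^k = 0.0, reduced costs: (10.0, 9.0)
  x^k = (0.0, 0.0), subgradient = b - a^T x = 25.0
  y^{k+1} = 0.0 + 0.25*25.0 = 6.25
Step 2: y^k = 6.25, reduced costs: (-15.0, 2.75)
  x^k = (10.0, 0.0), subgradient = b - a^T x = -15.0
  y^{k+1} = 6.25 + 0.25*-15.0 = 2.5
Step 3: y^k = 2.5, reduced costs: (0.0, 6.5)
  x^k = (0.0, 0.0), subgradient = b - a^T x = 25.0
  y^{k+1} = 2.5 + 0.25*25.0 = 8.75
Dual objective at y_3 = 8.75: reduced costs (-25.0, 0.25), box minimizer x = (10.0, 0.0)
g(y_3) = b*y + (c1 - a1*y)*x1 + (c2 - a2*y)*x2 = 25*8.75 + (-25.0)*10.0 + 0.25*0.0 = 218.75 - 250.0 + 0.0 = -31.25


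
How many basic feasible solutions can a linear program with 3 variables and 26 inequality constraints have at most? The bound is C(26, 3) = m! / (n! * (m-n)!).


Each vertex corresponds to some choice of n active constraints out of m, so the number of vertices is at most C(m, n) = m! / (n!(m-n)!).
m = 26, n = 3
Numerator: 26 * 25 * 24
Denominator: 3! = 6
C(26, 3) = 2600
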